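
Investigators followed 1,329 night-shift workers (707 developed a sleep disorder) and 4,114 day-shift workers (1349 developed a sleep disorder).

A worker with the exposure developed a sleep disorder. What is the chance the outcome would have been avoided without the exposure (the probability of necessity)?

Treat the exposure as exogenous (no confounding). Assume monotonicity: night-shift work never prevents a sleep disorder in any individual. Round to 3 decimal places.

PN ≈ 0.384

p₁ = P(outcome | exposed) = 707/1329 = 0.53198
p₀ = P(outcome | unexposed) = 1349/4114 = 0.3279
Under exogeneity and monotonicity, PN = (p₁ − p₀) / p₁.
PN = (0.53198 − 0.3279) / 0.53198 = 0.20407 / 0.53198 ≈ 0.3836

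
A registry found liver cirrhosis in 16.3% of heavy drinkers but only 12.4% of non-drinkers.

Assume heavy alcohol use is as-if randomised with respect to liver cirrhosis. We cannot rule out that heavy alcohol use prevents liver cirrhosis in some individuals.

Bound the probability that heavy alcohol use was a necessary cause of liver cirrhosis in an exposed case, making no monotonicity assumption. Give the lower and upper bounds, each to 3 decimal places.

0.239 ≤ PN ≤ 1.000

p₁ = 0.163, p₀ = 0.124.
Under exogeneity alone the bounds on PN are max{0,(p₁−p₀)/p₁} ≤ PN ≤ min{1,(1−p₀)/p₁}.
  lower = (p₁ − p₀)/p₁ = 0.039 / 0.163 ≈ 0.2393
  upper = min{1, (1 − p₀)/p₁} = 0.876 / 0.163 ≈ 5.3742 → capped at 1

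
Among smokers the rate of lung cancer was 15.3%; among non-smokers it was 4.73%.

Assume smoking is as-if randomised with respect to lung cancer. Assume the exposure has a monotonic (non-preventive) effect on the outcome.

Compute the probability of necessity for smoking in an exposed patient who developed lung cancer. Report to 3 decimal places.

PN ≈ 0.691

p₁ = 0.153, p₀ = 0.0473.
Under exogeneity and monotonicity, PN = (p₁ − p₀) / p₁.
PN = (0.153 − 0.0473) / 0.153 = 0.1057 / 0.153 ≈ 0.6908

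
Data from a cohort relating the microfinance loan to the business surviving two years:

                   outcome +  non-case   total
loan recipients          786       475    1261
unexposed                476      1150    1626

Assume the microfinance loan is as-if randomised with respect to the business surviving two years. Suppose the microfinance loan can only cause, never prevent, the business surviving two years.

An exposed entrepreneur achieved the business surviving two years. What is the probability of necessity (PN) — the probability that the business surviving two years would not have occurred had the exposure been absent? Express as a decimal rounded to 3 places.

PN ≈ 0.530

p₁ = P(outcome | exposed) = 786/1261 = 0.62331
p₀ = P(outcome | unexposed) = 476/1626 = 0.29274
Under exogeneity and monotonicity, PN = (p₁ − p₀)/p₁.
PN = (0.62331 − 0.29274) / 0.62331 ≈ 0.5303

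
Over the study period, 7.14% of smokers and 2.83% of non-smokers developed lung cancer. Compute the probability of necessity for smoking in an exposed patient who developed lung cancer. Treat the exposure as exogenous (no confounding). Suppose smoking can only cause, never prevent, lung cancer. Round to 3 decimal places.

PN ≈ 0.604

p₁ = 0.0714, p₀ = 0.0283.
Under exogeneity and monotonicity, PN = (p₁ − p₀) / p₁.
PN = (0.0714 − 0.0283) / 0.0714 = 0.0431 / 0.0714 ≈ 0.6036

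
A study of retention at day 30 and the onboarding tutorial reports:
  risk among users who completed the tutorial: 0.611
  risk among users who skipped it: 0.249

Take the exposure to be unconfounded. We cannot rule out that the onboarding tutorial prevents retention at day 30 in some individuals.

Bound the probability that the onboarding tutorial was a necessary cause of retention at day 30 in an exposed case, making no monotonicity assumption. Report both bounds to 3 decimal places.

Let p₁ = 0.611, p₀ = 0.249.
Under exogeneity alone the bounds on PN are max{0,(p₁−p₀)/p₁} ≤ PN ≤ min{1,(1−p₀)/p₁}.
  lower = (p₁ − p₀)/p₁ = 0.362 / 0.611 ≈ 0.5925
  upper = min{1, (1 − p₀)/p₁} = 0.751 / 0.611 ≈ 1.2291 → capped at 1

0.592 ≤ PN ≤ 1.000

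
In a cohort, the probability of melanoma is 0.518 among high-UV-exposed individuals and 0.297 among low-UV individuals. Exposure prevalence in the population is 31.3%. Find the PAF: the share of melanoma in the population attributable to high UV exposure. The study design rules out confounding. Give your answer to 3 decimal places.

PAF ≈ 0.189

Let p₁ = 0.518, p₀ = 0.297.
Overall risk P(Y=1) = π·p₁ + (1−π)·p₀ = 0.313×0.518 + 0.687×0.297 = 0.36617.
Under exogeneity, PAF = [P(Y=1) − p₀] / P(Y=1).
PAF = (0.36617 − 0.297) / 0.36617 ≈ 0.1889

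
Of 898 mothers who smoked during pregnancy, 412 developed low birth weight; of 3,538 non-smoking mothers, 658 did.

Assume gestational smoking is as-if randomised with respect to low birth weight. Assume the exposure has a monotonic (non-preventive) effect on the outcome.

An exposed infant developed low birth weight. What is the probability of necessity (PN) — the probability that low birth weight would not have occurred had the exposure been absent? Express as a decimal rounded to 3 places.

PN ≈ 0.595

p₁ = P(outcome | exposed) = 412/898 = 0.4588
p₀ = P(outcome | unexposed) = 658/3538 = 0.18598
Under exogeneity and monotonicity, PN = (p₁ − p₀) / p₁.
PN = (0.4588 − 0.18598) / 0.4588 = 0.27282 / 0.4588 ≈ 0.5946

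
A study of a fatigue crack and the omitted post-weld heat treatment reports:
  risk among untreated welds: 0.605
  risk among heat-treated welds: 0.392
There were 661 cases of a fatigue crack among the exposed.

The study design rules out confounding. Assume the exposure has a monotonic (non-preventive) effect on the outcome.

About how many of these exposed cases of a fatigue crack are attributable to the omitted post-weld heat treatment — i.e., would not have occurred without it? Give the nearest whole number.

Let p₁ = 0.605, p₀ = 0.392.
PN = (p₁ − p₀)/p₁ = (0.605 − 0.392) / 0.605 ≈ 0.35207.
Attributable cases ≈ PN × (exposed cases) = 0.35207 × 661 ≈ 232.72.

about 233 cases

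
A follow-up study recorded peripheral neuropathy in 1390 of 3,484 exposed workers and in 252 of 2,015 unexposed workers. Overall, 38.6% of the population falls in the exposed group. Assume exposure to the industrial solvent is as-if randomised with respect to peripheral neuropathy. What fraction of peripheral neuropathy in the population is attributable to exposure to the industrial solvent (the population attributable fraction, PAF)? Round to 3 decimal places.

p₁ = P(outcome | exposed) = 1390/3484 = 0.39897
p₀ = P(outcome | unexposed) = 252/2015 = 0.12506
Overall risk P(Y=1) = π·p₁ + (1−π)·p₀ = 0.386×0.39897 + 0.614×0.12506 = 0.23079.
Under exogeneity, PAF = [P(Y=1) − p₀] / P(Y=1).
PAF = (0.23079 − 0.12506) / 0.23079 ≈ 0.4581

PAF ≈ 0.458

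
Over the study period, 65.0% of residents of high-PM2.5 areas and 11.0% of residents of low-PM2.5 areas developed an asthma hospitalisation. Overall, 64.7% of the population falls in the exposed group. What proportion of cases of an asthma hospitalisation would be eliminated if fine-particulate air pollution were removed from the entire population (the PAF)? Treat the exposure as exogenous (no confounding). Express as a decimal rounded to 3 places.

p₁ = 0.65, p₀ = 0.11.
Overall risk P(Y=1) = π·p₁ + (1−π)·p₀ = 0.647×0.65 + 0.353×0.11 = 0.45938.
Under exogeneity, PAF = [P(Y=1) − p₀] / P(Y=1).
PAF = (0.45938 − 0.11) / 0.45938 ≈ 0.7605

PAF ≈ 0.761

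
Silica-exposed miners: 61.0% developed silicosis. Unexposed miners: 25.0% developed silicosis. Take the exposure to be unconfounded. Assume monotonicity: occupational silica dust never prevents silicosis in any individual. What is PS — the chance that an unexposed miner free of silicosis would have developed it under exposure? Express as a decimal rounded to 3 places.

p₁ = 0.61, p₀ = 0.25.
Under exogeneity and monotonicity, PS = (p₁ − p₀) / (1 − p₀).
PS = (0.61 − 0.25) / (1 − 0.25) = 0.36 / 0.75 ≈ 0.4800

PS ≈ 0.480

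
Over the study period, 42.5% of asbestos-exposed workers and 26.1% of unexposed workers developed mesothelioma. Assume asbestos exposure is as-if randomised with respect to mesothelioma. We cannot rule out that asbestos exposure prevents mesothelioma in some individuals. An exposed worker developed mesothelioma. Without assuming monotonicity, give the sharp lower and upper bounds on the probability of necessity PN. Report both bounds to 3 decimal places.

0.386 ≤ PN ≤ 1.000

p₁ = 0.425, p₀ = 0.261.
Under exogeneity alone the bounds on PN are max{0,(p₁−p₀)/p₁} ≤ PN ≤ min{1,(1−p₀)/p₁}.
  lower = (p₁ − p₀)/p₁ = 0.164 / 0.425 ≈ 0.3859
  upper = min{1, (1 − p₀)/p₁} = 0.739 / 0.425 ≈ 1.7388 → capped at 1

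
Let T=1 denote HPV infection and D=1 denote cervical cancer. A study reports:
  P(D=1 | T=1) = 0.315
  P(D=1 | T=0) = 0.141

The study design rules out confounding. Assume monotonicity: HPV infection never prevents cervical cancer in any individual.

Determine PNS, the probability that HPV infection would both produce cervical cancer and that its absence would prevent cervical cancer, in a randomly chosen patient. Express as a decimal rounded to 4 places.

Let p₁ = 0.315, p₀ = 0.141.
Under exogeneity and monotonicity, PNS = p₁ − p₀.
PNS = 0.315 − 0.141 = 0.174

PNS ≈ 0.1740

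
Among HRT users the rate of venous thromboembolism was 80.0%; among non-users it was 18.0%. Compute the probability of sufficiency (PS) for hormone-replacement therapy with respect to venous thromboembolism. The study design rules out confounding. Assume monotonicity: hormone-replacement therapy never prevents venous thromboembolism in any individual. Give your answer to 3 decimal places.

PS ≈ 0.756

p₁ = 0.8, p₀ = 0.18.
Under exogeneity and monotonicity, PS = (p₁ − p₀) / (1 − p₀).
PS = (0.8 − 0.18) / (1 − 0.18) = 0.62 / 0.82 ≈ 0.7561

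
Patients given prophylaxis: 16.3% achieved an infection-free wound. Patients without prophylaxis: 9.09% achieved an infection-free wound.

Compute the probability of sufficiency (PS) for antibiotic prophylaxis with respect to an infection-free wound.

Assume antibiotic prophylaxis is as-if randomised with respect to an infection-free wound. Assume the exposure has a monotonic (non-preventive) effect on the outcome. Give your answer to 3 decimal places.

p₁ = 0.163, p₀ = 0.0909.
Under exogeneity and monotonicity, PS = (p₁ − p₀) / (1 − p₀).
PS = (0.163 − 0.0909) / (1 − 0.0909) = 0.0721 / 0.9091 ≈ 0.0793

PS ≈ 0.079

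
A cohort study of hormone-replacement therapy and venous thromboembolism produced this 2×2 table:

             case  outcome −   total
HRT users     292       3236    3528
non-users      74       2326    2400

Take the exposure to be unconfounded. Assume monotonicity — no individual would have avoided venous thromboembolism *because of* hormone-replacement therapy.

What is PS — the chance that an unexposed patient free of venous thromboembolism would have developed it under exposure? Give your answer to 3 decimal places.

PS ≈ 0.054

p₁ = P(outcome | exposed) = 292/3528 = 0.082766
p₀ = P(outcome | unexposed) = 74/2400 = 0.030833
Under exogeneity and monotonicity, PS = (p₁ − p₀)/(1 − p₀).
PS = (0.082766 − 0.030833) / 0.96917 ≈ 0.0536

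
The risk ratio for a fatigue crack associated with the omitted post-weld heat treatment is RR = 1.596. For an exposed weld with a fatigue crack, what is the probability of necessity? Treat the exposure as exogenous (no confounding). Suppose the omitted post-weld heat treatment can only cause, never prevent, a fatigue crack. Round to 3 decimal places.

Under exogeneity and monotonicity, PN = (RR − 1) / RR = 1 − 1/RR.
PN = (1.596 − 1) / 1.596 = 0.596 / 1.596 ≈ 0.3734

PN ≈ 0.373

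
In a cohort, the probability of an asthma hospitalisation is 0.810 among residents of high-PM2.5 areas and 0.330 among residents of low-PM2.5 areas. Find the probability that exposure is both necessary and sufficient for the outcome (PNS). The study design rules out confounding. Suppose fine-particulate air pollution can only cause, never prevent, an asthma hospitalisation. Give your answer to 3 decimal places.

Let p₁ = 0.81, p₀ = 0.33.
Under exogeneity and monotonicity, PNS = p₁ − p₀.
PNS = 0.81 − 0.33 = 0.48

PNS ≈ 0.480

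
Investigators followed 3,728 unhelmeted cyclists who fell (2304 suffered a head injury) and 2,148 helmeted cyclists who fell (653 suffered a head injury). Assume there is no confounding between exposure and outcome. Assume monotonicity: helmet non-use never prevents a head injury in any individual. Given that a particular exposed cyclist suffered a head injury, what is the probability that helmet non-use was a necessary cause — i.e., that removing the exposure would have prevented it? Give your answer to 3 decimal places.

PN ≈ 0.508

p₁ = P(outcome | exposed) = 2304/3728 = 0.61803
p₀ = P(outcome | unexposed) = 653/2148 = 0.304
Under exogeneity and monotonicity, PN = (p₁ − p₀) / p₁.
PN = (0.61803 − 0.304) / 0.61803 = 0.31402 / 0.61803 ≈ 0.5081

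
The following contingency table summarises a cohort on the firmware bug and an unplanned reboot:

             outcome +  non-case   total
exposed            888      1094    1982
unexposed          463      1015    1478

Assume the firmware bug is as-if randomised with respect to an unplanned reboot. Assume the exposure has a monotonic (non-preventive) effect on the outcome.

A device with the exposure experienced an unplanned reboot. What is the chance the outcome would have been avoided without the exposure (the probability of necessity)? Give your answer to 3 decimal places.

PN ≈ 0.301

p₁ = P(outcome | exposed) = 888/1982 = 0.44803
p₀ = P(outcome | unexposed) = 463/1478 = 0.31326
Under exogeneity and monotonicity, PN = (p₁ − p₀) / p₁.
PN = (0.44803 − 0.31326) / 0.44803 = 0.13477 / 0.44803 ≈ 0.3008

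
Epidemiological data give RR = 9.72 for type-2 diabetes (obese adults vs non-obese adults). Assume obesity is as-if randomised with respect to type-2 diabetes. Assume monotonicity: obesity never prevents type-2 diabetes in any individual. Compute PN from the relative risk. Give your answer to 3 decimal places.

PN ≈ 0.897

Under exogeneity and monotonicity, PN = (RR − 1) / RR = 1 − 1/RR.
PN = (9.72 − 1) / 9.72 = 8.72 / 9.72 ≈ 0.8971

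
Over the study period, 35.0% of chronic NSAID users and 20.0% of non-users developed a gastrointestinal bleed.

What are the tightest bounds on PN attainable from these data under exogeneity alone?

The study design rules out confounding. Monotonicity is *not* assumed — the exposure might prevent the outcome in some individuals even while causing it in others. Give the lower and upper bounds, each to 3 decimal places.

0.429 ≤ PN ≤ 1.000

p₁ = 0.35, p₀ = 0.2.
Under exogeneity alone the bounds on PN are max{0,(p₁−p₀)/p₁} ≤ PN ≤ min{1,(1−p₀)/p₁}.
  lower = (p₁ − p₀)/p₁ = 0.15 / 0.35 ≈ 0.4286
  upper = min{1, (1 − p₀)/p₁} = 0.8 / 0.35 ≈ 2.2857 → capped at 1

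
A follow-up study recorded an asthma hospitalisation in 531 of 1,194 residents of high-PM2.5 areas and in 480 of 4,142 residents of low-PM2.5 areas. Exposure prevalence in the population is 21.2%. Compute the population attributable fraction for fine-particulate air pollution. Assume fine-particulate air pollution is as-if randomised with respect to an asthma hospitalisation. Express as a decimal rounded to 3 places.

PAF ≈ 0.376

p₁ = P(outcome | exposed) = 531/1194 = 0.44472
p₀ = P(outcome | unexposed) = 480/4142 = 0.11589
Overall risk P(Y=1) = π·p₁ + (1−π)·p₀ = 0.212×0.44472 + 0.788×0.11589 = 0.1856.
Under exogeneity, PAF = [P(Y=1) − p₀] / P(Y=1).
PAF = (0.1856 − 0.11589) / 0.1856 ≈ 0.3756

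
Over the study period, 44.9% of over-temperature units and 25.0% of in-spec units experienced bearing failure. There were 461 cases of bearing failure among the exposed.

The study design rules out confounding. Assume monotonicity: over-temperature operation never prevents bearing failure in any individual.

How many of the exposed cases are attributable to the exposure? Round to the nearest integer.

about 204 cases

p₁ = 0.449, p₀ = 0.25.
PN = (p₁ − p₀)/p₁ = (0.449 − 0.25) / 0.449 ≈ 0.44321.
Attributable cases ≈ PN × (exposed cases) = 0.44321 × 461 ≈ 204.32.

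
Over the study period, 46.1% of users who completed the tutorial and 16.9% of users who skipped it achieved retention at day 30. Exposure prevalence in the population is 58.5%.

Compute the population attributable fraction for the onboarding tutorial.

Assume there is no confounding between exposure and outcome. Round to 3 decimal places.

p₁ = 0.461, p₀ = 0.169.
Overall risk P(Y=1) = π·p₁ + (1−π)·p₀ = 0.585×0.461 + 0.415×0.169 = 0.33982.
Under exogeneity, PAF = [P(Y=1) − p₀] / P(Y=1).
PAF = (0.33982 − 0.169) / 0.33982 ≈ 0.5027

PAF ≈ 0.503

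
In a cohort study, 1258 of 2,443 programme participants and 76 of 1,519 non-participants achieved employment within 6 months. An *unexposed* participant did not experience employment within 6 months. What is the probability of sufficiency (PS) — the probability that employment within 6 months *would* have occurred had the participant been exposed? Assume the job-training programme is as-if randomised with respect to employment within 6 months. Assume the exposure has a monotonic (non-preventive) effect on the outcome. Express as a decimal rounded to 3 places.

p₁ = P(outcome | exposed) = 1258/2443 = 0.51494
p₀ = P(outcome | unexposed) = 76/1519 = 0.050033
Under exogeneity and monotonicity, PS = (p₁ − p₀) / (1 − p₀).
PS = (0.51494 − 0.050033) / (1 − 0.050033) = 0.46491 / 0.94997 ≈ 0.4894

PS ≈ 0.489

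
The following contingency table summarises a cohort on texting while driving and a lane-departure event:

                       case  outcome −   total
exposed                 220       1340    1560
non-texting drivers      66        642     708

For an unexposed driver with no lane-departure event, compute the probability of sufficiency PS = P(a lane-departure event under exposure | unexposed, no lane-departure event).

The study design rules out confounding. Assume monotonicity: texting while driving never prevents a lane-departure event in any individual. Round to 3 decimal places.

PS ≈ 0.053

p₁ = P(outcome | exposed) = 220/1560 = 0.14103
p₀ = P(outcome | unexposed) = 66/708 = 0.09322
Under exogeneity and monotonicity, PS = (p₁ − p₀) / (1 − p₀).
PS = (0.14103 − 0.09322) / (1 − 0.09322) = 0.047805 / 0.90678 ≈ 0.0527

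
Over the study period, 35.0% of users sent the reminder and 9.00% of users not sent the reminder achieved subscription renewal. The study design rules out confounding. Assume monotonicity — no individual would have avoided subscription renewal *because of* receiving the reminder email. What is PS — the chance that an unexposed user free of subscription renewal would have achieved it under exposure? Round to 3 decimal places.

PS ≈ 0.286

p₁ = 0.35, p₀ = 0.09.
Under exogeneity and monotonicity, PS = (p₁ − p₀) / (1 − p₀).
PS = (0.35 − 0.09) / (1 − 0.09) = 0.26 / 0.91 ≈ 0.2857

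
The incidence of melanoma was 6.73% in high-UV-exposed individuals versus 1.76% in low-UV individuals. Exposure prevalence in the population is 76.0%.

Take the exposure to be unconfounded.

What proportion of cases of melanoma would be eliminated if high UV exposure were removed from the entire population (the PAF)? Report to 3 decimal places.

p₁ = 0.0673, p₀ = 0.0176.
Overall risk P(Y=1) = π·p₁ + (1−π)·p₀ = 0.76×0.0673 + 0.24×0.0176 = 0.055372.
Under exogeneity, PAF = [P(Y=1) − p₀] / P(Y=1).
PAF = (0.055372 − 0.0176) / 0.055372 ≈ 0.6821

PAF ≈ 0.682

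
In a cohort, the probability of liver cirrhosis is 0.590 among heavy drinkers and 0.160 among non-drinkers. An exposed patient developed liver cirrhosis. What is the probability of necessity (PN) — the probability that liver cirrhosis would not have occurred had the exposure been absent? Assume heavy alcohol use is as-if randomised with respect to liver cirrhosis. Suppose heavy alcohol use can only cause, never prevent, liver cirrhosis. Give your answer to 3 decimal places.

PN ≈ 0.729

Let p₁ = 0.59, p₀ = 0.16.
Under exogeneity and monotonicity, PN = (p₁ − p₀) / p₁.
PN = (0.59 − 0.16) / 0.59 = 0.43 / 0.59 ≈ 0.7288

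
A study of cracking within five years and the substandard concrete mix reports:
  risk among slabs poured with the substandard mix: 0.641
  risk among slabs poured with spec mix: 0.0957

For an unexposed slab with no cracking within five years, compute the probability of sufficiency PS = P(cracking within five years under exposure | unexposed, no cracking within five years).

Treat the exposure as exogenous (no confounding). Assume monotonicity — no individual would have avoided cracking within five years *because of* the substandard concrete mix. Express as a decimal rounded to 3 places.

Let p₁ = 0.641, p₀ = 0.0957.
Under exogeneity and monotonicity, PS = (p₁ − p₀) / (1 − p₀).
PS = (0.641 − 0.0957) / (1 − 0.0957) = 0.5453 / 0.9043 ≈ 0.6030

PS ≈ 0.603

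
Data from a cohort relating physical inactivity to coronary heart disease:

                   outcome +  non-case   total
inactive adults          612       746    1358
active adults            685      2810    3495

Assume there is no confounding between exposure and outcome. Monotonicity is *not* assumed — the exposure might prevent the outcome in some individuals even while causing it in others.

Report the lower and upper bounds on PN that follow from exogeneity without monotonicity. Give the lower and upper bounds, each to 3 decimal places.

p₁ = P(outcome | exposed) = 612/1358 = 0.45066
p₀ = P(outcome | unexposed) = 685/3495 = 0.19599
Under exogeneity alone the bounds on PN are max{0,(p₁−p₀)/p₁} ≤ PN ≤ min{1,(1−p₀)/p₁}.
  lower = (p₁ − p₀)/p₁ = 0.25467 / 0.45066 ≈ 0.5651
  upper = min{1, (1 − p₀)/p₁} = 0.80401 / 0.45066 ≈ 1.7841 → capped at 1

0.565 ≤ PN ≤ 1.000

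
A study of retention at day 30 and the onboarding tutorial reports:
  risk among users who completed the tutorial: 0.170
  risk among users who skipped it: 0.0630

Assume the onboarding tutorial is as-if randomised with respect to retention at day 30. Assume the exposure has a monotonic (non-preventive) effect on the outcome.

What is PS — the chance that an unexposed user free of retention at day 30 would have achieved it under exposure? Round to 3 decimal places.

Let p₁ = 0.17, p₀ = 0.063.
Under exogeneity and monotonicity, PS = (p₁ − p₀) / (1 − p₀).
PS = (0.17 − 0.063) / (1 − 0.063) = 0.107 / 0.937 ≈ 0.1142

PS ≈ 0.114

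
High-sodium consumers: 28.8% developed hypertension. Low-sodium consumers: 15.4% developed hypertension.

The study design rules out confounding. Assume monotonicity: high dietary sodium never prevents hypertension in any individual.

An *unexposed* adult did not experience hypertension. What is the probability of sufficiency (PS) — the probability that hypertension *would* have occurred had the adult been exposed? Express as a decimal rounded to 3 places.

p₁ = 0.288, p₀ = 0.154.
Under exogeneity and monotonicity, PS = (p₁ − p₀) / (1 − p₀).
PS = (0.288 − 0.154) / (1 − 0.154) = 0.134 / 0.846 ≈ 0.1584

PS ≈ 0.158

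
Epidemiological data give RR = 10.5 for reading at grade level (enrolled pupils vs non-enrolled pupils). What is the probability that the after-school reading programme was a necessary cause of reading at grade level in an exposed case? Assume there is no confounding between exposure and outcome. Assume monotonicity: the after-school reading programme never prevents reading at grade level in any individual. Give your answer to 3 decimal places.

Under exogeneity and monotonicity, PN = (RR − 1) / RR = 1 − 1/RR.
PN = (10.5 − 1) / 10.5 = 9.5 / 10.5 ≈ 0.9048

PN ≈ 0.905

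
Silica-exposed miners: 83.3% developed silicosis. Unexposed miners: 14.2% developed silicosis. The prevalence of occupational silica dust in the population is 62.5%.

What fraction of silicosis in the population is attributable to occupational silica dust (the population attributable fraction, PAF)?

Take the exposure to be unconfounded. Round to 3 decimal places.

PAF ≈ 0.753

p₁ = 0.833, p₀ = 0.142.
Overall risk P(Y=1) = π·p₁ + (1−π)·p₀ = 0.625×0.833 + 0.375×0.142 = 0.57388.
Under exogeneity, PAF = [P(Y=1) − p₀] / P(Y=1).
PAF = (0.57388 − 0.142) / 0.57388 ≈ 0.7526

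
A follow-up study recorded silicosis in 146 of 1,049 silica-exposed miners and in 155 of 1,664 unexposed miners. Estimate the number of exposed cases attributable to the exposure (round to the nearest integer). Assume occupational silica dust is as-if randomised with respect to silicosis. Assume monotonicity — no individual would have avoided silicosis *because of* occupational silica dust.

about 48 cases

p₁ = P(outcome | exposed) = 146/1049 = 0.13918
p₀ = P(outcome | unexposed) = 155/1664 = 0.093149
PN = (p₁ − p₀)/p₁ = (0.13918 − 0.093149) / 0.13918 ≈ 0.33073.
Attributable cases ≈ PN × (exposed cases) = 0.33073 × 146 ≈ 48.29.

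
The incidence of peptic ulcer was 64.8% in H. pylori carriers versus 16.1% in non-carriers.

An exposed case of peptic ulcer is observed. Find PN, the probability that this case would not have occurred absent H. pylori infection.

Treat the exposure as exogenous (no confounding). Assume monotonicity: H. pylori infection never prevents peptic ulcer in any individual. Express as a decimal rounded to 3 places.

PN ≈ 0.752

p₁ = 0.648, p₀ = 0.161.
Under exogeneity and monotonicity, PN = (p₁ − p₀) / p₁.
PN = (0.648 − 0.161) / 0.648 = 0.487 / 0.648 ≈ 0.7515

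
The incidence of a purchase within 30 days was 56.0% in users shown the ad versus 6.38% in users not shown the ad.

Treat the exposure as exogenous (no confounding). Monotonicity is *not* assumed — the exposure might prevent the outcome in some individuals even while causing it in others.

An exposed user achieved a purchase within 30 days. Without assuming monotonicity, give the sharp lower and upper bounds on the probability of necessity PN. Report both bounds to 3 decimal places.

0.886 ≤ PN ≤ 1.000

p₁ = 0.56, p₀ = 0.0638.
Under exogeneity alone the bounds on PN are max{0,(p₁−p₀)/p₁} ≤ PN ≤ min{1,(1−p₀)/p₁}.
  lower = (p₁ − p₀)/p₁ = 0.4962 / 0.56 ≈ 0.8861
  upper = min{1, (1 − p₀)/p₁} = 0.9362 / 0.56 ≈ 1.6718 → capped at 1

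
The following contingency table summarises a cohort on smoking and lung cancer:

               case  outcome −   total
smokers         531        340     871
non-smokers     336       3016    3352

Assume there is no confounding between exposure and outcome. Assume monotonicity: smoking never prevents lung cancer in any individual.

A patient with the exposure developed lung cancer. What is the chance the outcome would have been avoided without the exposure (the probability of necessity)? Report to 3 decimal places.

PN ≈ 0.836

p₁ = P(outcome | exposed) = 531/871 = 0.60964
p₀ = P(outcome | unexposed) = 336/3352 = 0.10024
Under exogeneity and monotonicity, PN = (p₁ − p₀)/p₁.
PN = (0.60964 − 0.10024) / 0.60964 ≈ 0.8356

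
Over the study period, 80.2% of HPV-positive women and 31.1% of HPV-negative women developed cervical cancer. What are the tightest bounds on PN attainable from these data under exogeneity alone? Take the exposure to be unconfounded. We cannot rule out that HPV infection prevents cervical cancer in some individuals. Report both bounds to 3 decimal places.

0.612 ≤ PN ≤ 0.859

p₁ = 0.802, p₀ = 0.311.
Under exogeneity alone the bounds on PN are max{0,(p₁−p₀)/p₁} ≤ PN ≤ min{1,(1−p₀)/p₁}.
  lower = (p₁ − p₀)/p₁ = 0.491 / 0.802 ≈ 0.6122
  upper = min{1, (1 − p₀)/p₁} = 0.689 / 0.802 ≈ 0.8591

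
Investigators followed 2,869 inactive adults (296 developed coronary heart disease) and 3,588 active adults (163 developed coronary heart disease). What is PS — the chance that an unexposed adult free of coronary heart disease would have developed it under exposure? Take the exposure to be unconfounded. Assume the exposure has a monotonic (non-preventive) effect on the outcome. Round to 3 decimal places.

PS ≈ 0.060

p₁ = P(outcome | exposed) = 296/2869 = 0.10317
p₀ = P(outcome | unexposed) = 163/3588 = 0.045429
Under exogeneity and monotonicity, PS = (p₁ − p₀) / (1 − p₀).
PS = (0.10317 − 0.045429) / (1 − 0.045429) = 0.057743 / 0.95457 ≈ 0.0605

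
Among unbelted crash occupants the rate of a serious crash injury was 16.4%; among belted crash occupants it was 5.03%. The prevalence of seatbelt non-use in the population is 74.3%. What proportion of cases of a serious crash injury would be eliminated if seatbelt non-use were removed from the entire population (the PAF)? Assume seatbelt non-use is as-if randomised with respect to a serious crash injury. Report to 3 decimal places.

PAF ≈ 0.627

p₁ = 0.164, p₀ = 0.0503.
Overall risk P(Y=1) = π·p₁ + (1−π)·p₀ = 0.743×0.164 + 0.257×0.0503 = 0.13478.
Under exogeneity, PAF = [P(Y=1) − p₀] / P(Y=1).
PAF = (0.13478 − 0.0503) / 0.13478 ≈ 0.6268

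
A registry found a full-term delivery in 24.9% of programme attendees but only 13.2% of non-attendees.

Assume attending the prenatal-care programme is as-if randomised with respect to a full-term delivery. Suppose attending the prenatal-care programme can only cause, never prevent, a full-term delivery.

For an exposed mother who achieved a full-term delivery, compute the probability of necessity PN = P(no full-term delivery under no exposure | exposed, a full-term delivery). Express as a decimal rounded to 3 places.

PN ≈ 0.470

p₁ = 0.249, p₀ = 0.132.
Under exogeneity and monotonicity, PN = (p₁ − p₀) / p₁.
PN = (0.249 − 0.132) / 0.249 = 0.117 / 0.249 ≈ 0.4699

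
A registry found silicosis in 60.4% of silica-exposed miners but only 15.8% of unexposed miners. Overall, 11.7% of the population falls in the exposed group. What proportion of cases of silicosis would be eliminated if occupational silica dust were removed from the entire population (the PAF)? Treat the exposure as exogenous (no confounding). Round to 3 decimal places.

p₁ = 0.604, p₀ = 0.158.
Overall risk P(Y=1) = π·p₁ + (1−π)·p₀ = 0.117×0.604 + 0.883×0.158 = 0.21018.
Under exogeneity, PAF = [P(Y=1) − p₀] / P(Y=1).
PAF = (0.21018 − 0.158) / 0.21018 ≈ 0.2483

PAF ≈ 0.248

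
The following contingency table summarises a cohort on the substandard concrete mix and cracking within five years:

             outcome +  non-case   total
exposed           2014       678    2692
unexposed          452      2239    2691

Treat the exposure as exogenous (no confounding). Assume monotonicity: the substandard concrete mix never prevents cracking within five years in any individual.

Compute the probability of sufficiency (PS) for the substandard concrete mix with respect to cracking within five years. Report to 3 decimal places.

p₁ = P(outcome | exposed) = 2014/2692 = 0.74814
p₀ = P(outcome | unexposed) = 452/2691 = 0.16797
Under exogeneity and monotonicity, PS = (p₁ − p₀)/(1 − p₀).
PS = (0.74814 − 0.16797) / 0.83203 ≈ 0.6973

PS ≈ 0.697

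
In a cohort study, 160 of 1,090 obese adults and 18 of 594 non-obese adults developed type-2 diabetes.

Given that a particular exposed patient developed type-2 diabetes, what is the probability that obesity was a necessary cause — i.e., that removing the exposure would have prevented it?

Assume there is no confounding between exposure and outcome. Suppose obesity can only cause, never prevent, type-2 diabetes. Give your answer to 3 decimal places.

p₁ = P(outcome | exposed) = 160/1090 = 0.14679
p₀ = P(outcome | unexposed) = 18/594 = 0.030303
Under exogeneity and monotonicity, PN = (p₁ − p₀) / p₁.
PN = (0.14679 − 0.030303) / 0.14679 = 0.11649 / 0.14679 ≈ 0.7936

PN ≈ 0.794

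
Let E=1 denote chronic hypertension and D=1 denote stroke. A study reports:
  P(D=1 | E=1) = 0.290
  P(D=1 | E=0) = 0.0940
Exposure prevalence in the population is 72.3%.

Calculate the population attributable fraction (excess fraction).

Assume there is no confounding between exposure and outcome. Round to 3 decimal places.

Let p₁ = 0.29, p₀ = 0.094.
Overall risk P(Y=1) = π·p₁ + (1−π)·p₀ = 0.723×0.29 + 0.277×0.094 = 0.23571.
Under exogeneity, PAF = [P(Y=1) − p₀] / P(Y=1).
PAF = (0.23571 − 0.094) / 0.23571 ≈ 0.6012

PAF ≈ 0.601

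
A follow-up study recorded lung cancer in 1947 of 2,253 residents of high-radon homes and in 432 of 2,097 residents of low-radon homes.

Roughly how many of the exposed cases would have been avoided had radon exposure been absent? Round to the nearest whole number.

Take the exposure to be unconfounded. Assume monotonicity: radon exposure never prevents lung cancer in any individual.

p₁ = P(outcome | exposed) = 1947/2253 = 0.86418
p₀ = P(outcome | unexposed) = 432/2097 = 0.20601
PN = (p₁ − p₀)/p₁ = (0.86418 − 0.20601) / 0.86418 ≈ 0.76161.
Attributable cases ≈ PN × (exposed cases) = 0.76161 × 1947 ≈ 1482.86.

about 1483 cases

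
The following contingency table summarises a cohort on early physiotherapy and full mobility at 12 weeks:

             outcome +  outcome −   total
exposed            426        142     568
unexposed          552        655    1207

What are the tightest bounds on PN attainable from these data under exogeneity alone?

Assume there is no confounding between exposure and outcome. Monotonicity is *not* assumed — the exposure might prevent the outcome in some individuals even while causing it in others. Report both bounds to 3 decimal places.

p₁ = P(outcome | exposed) = 426/568 = 0.75
p₀ = P(outcome | unexposed) = 552/1207 = 0.45733
Under exogeneity alone the bounds on PN are max{0,(p₁−p₀)/p₁} ≤ PN ≤ min{1,(1−p₀)/p₁}.
  lower = (p₁ − p₀)/p₁ = 0.29267 / 0.75 ≈ 0.3902
  upper = min{1, (1 − p₀)/p₁} = 0.54267 / 0.75 ≈ 0.7236

0.390 ≤ PN ≤ 0.724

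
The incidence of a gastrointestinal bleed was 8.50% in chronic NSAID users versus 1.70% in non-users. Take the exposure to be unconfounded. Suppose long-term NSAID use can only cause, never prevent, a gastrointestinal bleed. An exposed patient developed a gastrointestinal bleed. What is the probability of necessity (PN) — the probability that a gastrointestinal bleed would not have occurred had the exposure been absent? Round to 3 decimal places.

p₁ = 0.085, p₀ = 0.017.
Under exogeneity and monotonicity, PN = (p₁ − p₀) / p₁.
PN = (0.085 − 0.017) / 0.085 = 0.068 / 0.085 ≈ 0.8000

PN ≈ 0.800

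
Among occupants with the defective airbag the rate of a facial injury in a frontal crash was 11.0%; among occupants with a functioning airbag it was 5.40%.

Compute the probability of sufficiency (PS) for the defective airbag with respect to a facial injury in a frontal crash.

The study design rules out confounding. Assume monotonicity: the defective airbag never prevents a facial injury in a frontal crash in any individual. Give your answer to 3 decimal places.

p₁ = 0.11, p₀ = 0.054.
Under exogeneity and monotonicity, PS = (p₁ − p₀) / (1 − p₀).
PS = (0.11 − 0.054) / (1 − 0.054) = 0.056 / 0.946 ≈ 0.0592

PS ≈ 0.059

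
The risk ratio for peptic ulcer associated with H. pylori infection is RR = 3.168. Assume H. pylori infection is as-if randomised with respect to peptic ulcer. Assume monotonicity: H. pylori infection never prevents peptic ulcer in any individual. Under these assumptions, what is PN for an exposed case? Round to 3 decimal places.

PN ≈ 0.684

Under exogeneity and monotonicity, PN = (RR − 1) / RR = 1 − 1/RR.
PN = (3.168 − 1) / 3.168 = 2.168 / 3.168 ≈ 0.6843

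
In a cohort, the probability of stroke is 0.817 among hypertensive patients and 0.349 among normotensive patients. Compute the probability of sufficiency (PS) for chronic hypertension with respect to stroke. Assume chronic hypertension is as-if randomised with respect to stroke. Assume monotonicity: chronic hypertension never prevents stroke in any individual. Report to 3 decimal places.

PS ≈ 0.719

Let p₁ = 0.817, p₀ = 0.349.
Under exogeneity and monotonicity, PS = (p₁ − p₀) / (1 − p₀).
PS = (0.817 − 0.349) / (1 − 0.349) = 0.468 / 0.651 ≈ 0.7189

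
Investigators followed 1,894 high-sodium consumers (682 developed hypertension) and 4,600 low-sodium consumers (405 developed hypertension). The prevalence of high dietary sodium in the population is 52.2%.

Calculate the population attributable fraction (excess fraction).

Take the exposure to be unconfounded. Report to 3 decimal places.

PAF ≈ 0.617

p₁ = P(outcome | exposed) = 682/1894 = 0.36008
p₀ = P(outcome | unexposed) = 405/4600 = 0.088043
Overall risk P(Y=1) = π·p₁ + (1−π)·p₀ = 0.522×0.36008 + 0.478×0.088043 = 0.23005.
Under exogeneity, PAF = [P(Y=1) − p₀] / P(Y=1).
PAF = (0.23005 − 0.088043) / 0.23005 ≈ 0.6173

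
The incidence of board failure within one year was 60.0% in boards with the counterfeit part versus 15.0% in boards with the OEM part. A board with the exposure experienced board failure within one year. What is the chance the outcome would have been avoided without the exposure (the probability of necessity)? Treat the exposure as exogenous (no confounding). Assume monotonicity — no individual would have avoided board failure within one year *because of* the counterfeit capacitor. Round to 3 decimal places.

p₁ = 0.6, p₀ = 0.15.
Under exogeneity and monotonicity, PN = (p₁ − p₀) / p₁.
PN = (0.6 − 0.15) / 0.6 = 0.45 / 0.6 ≈ 0.7500

PN ≈ 0.750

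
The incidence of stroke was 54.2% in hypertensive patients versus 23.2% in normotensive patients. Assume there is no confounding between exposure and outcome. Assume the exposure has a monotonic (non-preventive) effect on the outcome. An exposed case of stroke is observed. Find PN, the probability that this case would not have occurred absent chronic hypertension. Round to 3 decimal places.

PN ≈ 0.572

p₁ = 0.542, p₀ = 0.232.
Under exogeneity and monotonicity, PN = (p₁ − p₀) / p₁.
PN = (0.542 − 0.232) / 0.542 = 0.31 / 0.542 ≈ 0.5720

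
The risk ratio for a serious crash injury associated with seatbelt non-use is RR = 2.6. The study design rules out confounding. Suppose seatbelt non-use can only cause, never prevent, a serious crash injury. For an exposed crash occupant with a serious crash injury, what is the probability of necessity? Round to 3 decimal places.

PN ≈ 0.615

Under exogeneity and monotonicity, PN = (RR − 1) / RR = 1 − 1/RR.
PN = (2.6 − 1) / 2.6 = 1.6 / 2.6 ≈ 0.6154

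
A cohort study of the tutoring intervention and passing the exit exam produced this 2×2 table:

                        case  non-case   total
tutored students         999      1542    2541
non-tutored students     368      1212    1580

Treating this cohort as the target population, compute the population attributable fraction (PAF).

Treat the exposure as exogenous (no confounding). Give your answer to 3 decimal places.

p₁ = P(outcome | exposed) = 999/2541 = 0.39315
p₀ = P(outcome | unexposed) = 368/1580 = 0.23291
Exposure prevalence π = 2541/4121 = 0.6166; overall risk P(Y=1) = 0.33172.
Under exogeneity, PAF = [P(Y=1) − p₀]/P(Y=1).
PAF = (0.33172 − 0.23291) / 0.33172 ≈ 0.2979

PAF ≈ 0.298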